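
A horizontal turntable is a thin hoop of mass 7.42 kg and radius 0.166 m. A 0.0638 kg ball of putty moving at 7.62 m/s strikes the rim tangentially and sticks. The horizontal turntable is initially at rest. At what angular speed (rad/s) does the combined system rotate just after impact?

About the axle the impulsive forces during the collision are internal, so angular momentum about that axis is conserved.
I_p = (7.42)(0.166)² = 0.2045 kg·m². Taking the sense of the ball of putty's angular momentum as positive, L_{ball} = m v R = (0.0638)(7.62)(0.166) = 0.08070 kg·m²/s.
L_i = 0 + 0.08070 = 0.08070 kg·m²/s.
After sticking, I_f = I_p + m R² = 0.2045 + (0.0638)(0.166)² = 0.2062 kg·m².
ω_f = L_i / I_f = 0.08070 / 0.2062 = 0.3913 rad/s.

|ω_f| ≈ 0.391 rad/s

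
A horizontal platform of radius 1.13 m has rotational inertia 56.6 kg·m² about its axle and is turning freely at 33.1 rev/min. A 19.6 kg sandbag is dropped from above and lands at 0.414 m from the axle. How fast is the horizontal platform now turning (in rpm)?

The added mass arrives with no angular momentum about the axle, and any external torque about the axle is negligible, so the system's angular momentum is conserved.
Added inertia Σmr² = (19.6)(0.414)² = 3.359 kg·m²; I_f = 56.60 + 3.359 = 59.96 kg·m².
ω_f = I_p ω_i / I_f = (56.60)(33.1) / 59.96 = 31.25 rpm.

ω_f ≈ 31.2 rpm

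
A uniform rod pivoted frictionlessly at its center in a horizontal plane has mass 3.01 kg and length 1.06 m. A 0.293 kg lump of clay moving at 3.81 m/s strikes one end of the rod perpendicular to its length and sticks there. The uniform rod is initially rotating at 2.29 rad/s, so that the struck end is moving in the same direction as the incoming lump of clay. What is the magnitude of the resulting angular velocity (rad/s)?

|ω_f| ≈ 3.40 rad/s

About the pivot the impulsive forces during the collision are internal, so angular momentum about that axis is conserved.
I_p = (1/12)(3.01)(1.06)² = 0.2818 kg·m². Taking the sense of the lump of clay's angular momentum as positive, L_{lump} = m v R = (0.293)(3.81)(1.06/2) = 0.5917 kg·m²/s.
L_i = +I_p ω_p + m v R = +(0.2818)(2.29) + 0.5917 = 1.237 kg·m²/s.
After sticking, I_f = I_p + m R² = 0.2818 + (0.293)(1.06/2)² = 0.3641 kg·m².
ω_f = L_i / I_f = 1.237 / 0.3641 = 3.397 rad/s.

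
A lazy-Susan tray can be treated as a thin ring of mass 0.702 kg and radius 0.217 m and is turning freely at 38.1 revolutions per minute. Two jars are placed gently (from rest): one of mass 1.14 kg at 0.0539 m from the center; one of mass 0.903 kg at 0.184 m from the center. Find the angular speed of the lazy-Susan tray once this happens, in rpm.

No external torque acts about the center; L_before = L_after.
I_p = (0.702)(0.217)² = 0.03306 kg·m².
Added inertia Σmr² = (1.14)(0.0539)² + (0.903)(0.184)² = 0.03388 kg·m²; I_f = 0.03306 + 0.03388 = 0.06694 kg·m².
ω_f = I_p ω_i / I_f = (0.03306)(38.1) / 0.06694 = 18.81 rpm.

ω_f ≈ 18.8 rpm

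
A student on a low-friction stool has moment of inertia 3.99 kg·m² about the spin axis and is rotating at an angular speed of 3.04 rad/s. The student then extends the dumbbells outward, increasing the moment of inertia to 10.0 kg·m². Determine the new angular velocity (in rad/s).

No external torque acts about the spin axis, so angular momentum is conserved.
ω₂ = I₁ω₁ / I₂ = (3.990)(3.04 rad/s) / (10.00) = 1.213 rad/s.

ω₂ ≈ 1.21 rad/s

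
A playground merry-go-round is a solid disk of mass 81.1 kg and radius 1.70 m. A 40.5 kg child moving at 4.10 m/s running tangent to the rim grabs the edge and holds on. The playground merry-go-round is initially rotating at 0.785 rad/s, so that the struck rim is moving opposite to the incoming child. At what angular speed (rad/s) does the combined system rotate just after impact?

|ω_f| ≈ 0.812 rad/s

About the axle the impulsive forces during the collision are internal, so angular momentum about that axis is conserved.
I_p = ½(81.1)(1.70)² = 117.2 kg·m². Taking the sense of the child's angular momentum as positive, L_{child} = m v R = (40.5)(4.10)(1.70) = 282.3 kg·m²/s.
L_i = −I_p ω_p + m v R = −(117.2)(0.785) + 282.3 = 190.3 kg·m²/s.
After sticking, I_f = I_p + m R² = 117.2 + (40.5)(1.70)² = 234.2 kg·m².
ω_f = L_i / I_f = 190.3 / 234.2 = 0.8124 rad/s.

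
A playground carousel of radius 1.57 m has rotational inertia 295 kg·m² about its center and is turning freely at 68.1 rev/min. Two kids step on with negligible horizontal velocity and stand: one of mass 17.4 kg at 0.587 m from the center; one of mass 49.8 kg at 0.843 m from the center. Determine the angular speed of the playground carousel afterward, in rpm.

No external torque acts about the center; L_before = L_after.
Added inertia Σmr² = (17.4)(0.587)² + (49.8)(0.843)² = 41.39 kg·m²; I_f = 295.0 + 41.39 = 336.4 kg·m².
ω_f = I_p ω_i / I_f = (295.0)(68.1) / 336.4 = 59.72 rpm.

ω_f ≈ 59.7 rpm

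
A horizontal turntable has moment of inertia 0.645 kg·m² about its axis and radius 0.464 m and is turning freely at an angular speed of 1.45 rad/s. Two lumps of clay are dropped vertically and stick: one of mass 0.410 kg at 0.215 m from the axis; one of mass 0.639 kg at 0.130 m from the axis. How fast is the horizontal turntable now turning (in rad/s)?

ω_f ≈ 1.39 rad/s

No external torque acts about the axis; L_before = L_after.
Added inertia Σmr² = (0.410)(0.215)² + (0.639)(0.130)² = 0.02975 kg·m²; I_f = 0.6450 + 0.02975 = 0.6748 kg·m².
ω_f = I_p ω_i / I_f = (0.6450)(1.45) / 0.6748 = 1.386 rad/s.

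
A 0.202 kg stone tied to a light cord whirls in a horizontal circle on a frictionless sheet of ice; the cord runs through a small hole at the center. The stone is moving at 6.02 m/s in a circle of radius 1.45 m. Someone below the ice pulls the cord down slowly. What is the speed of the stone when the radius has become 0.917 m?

v₂ ≈ 9.52 m/s

Central (radial) force ⇒ zero torque about the center ⇒ m v r is constant.
v₂ = v₁ r₁ / r₂ = (6.02)(1.45) / (0.917) = 9.519 m/s.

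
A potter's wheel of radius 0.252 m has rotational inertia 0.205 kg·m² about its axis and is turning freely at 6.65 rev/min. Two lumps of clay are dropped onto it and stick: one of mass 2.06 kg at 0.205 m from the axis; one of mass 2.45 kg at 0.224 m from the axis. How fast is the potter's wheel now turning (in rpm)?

ω_f ≈ 3.29 rpm

No external torque acts about the axis; L_before = L_after.
Added inertia Σmr² = (2.06)(0.205)² + (2.45)(0.224)² = 0.2095 kg·m²; I_f = 0.2050 + 0.2095 = 0.4145 kg·m².
ω_f = I_p ω_i / I_f = (0.2050)(6.65) / 0.4145 = 3.289 rpm.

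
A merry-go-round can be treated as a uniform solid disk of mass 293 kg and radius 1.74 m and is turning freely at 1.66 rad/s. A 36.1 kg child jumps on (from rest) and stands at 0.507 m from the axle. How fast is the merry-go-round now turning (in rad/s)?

No external torque acts about the axle; L_before = L_after.
I_p = ½(293)(1.74)² = 443.5 kg·m².
Added inertia Σmr² = (36.1)(0.507)² = 9.279 kg·m²; I_f = 443.5 + 9.279 = 452.8 kg·m².
ω_f = I_p ω_i / I_f = (443.5)(1.66) / 452.8 = 1.626 rad/s.

ω_f ≈ 1.63 rad/s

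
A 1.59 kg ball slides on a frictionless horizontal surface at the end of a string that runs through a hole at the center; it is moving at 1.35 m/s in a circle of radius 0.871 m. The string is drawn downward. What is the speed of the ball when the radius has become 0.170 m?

v₂ ≈ 6.92 m/s

The only horizontal force on the mass is along the cord (radial), so it exerts no torque about the hole and angular momentum m v r is conserved.
v₂ = v₁ r₁ / r₂ = (1.35)(0.871) / (0.170) = 6.917 m/s.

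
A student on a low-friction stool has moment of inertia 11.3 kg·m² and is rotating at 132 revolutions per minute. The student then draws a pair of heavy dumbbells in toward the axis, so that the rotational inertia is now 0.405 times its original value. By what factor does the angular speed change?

No external torque acts about the spin axis, so angular momentum is conserved.
I₂ = 0.405 × 11.3 = 4.577 kg·m².
ω₂/ω₁ = I₁/I₂ = 11.30 / 4.577 = 2.469.

ω₂/ω₁ ≈ 2.47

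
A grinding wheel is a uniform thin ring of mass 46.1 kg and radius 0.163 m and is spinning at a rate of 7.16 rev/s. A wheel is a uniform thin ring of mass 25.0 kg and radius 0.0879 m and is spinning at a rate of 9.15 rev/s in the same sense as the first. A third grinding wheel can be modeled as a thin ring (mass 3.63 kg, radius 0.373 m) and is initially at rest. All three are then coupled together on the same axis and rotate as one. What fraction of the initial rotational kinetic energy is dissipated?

The coupling torques are internal; angular momentum about the shared axis is conserved.
Moments of inertia: I_A = (46.1)(0.163)² = 1.225 kg·m²; I_B = (25.0)(0.0879)² = 0.1932 kg·m²; I_C = (3.63)(0.373)² = 0.5050 kg·m².
Taking A's sense as positive: L = (1.225)(7.16) + (0.1932)(9.15) = 10.54 kg·m²·rev/s.
Combined I = 1.225 + 0.1932 + 0.5050 = 1.923 kg·m².
ω_f = L / I = 10.54 / 1.923 = 5.479 rev/s.
KE_i = ½ΣIω² = 1559 J; KE_f = ½(1.923)(34.43)² = 1140 J.
Fraction dissipated = (KE_i − KE_f)/KE_i = 0.2688.

fraction ≈ 0.269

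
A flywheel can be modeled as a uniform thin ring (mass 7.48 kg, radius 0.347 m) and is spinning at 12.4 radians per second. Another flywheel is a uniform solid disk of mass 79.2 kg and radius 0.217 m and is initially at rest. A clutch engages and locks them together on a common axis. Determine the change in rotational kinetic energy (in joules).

The coupling torques are internal; angular momentum about the shared axis is conserved.
Moments of inertia: I_A = (7.48)(0.347)² = 0.9007 kg·m²; I_B = ½(79.2)(0.217)² = 1.865 kg·m².
Taking A's sense as positive: L = (0.9007)(12.4) = 11.17 kg·m²·rad/s.
Combined I = 0.9007 + 1.865 = 2.765 kg·m².
ω_f = L / I = 11.17 / 2.765 = 4.039 rad/s.
KE_i = ½ΣIω² = 69.24 J; KE_f = ½(2.765)(4.039)² = 22.55 J.

ΔKE ≈ -46.7 J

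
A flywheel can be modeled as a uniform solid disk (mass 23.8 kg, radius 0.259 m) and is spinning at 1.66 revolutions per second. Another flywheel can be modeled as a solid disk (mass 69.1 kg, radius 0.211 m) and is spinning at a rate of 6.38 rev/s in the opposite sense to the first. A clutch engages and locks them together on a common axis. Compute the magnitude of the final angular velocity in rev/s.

No external torque acts about the common axis, so total angular momentum is conserved.
Moments of inertia: I_A = ½(23.8)(0.259)² = 0.7983 kg·m²; I_B = ½(69.1)(0.211)² = 1.538 kg·m².
Taking A's sense as positive: L = (0.7983)(1.66) − (1.538)(6.38) = -8.489 kg·m²·rev/s.
Combined I = 0.7983 + 1.538 = 2.336 kg·m².
ω_f = L / I = -8.489 / 2.336 = -3.633 rev/s.

|ω_f| ≈ 3.63 rev/s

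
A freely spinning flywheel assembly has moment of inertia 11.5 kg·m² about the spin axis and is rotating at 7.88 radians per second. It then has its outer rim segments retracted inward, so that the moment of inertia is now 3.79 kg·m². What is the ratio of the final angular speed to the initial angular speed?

Angular momentum about the spin axis is conserved since the torque about it is zero.
ω₂/ω₁ = I₁/I₂ = 11.50 / 3.790 = 3.034.

ω₂/ω₁ ≈ 3.03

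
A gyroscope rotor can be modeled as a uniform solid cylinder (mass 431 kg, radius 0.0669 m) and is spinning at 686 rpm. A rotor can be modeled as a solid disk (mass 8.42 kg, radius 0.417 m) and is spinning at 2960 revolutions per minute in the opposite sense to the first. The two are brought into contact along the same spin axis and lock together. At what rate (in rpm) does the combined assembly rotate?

No external torque acts about the common axis, so total angular momentum is conserved.
Moments of inertia: I_A = ½(431)(0.0669)² = 0.9645 kg·m²; I_B = ½(8.42)(0.417)² = 0.7321 kg·m².
Taking A's sense as positive: L = (0.9645)(686) − (0.7321)(2960) = -1505 kg·m²·rpm.
Combined I = 0.9645 + 0.7321 = 1.697 kg·m².
ω_f = L / I = -1505 / 1.697 = -887.3 rpm.

|ω_f| ≈ 887 rpm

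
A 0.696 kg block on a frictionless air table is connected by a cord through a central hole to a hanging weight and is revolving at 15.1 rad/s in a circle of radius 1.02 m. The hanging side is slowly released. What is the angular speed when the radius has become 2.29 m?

ω₂ ≈ 3.00 rad/s

No torque about the axis ⇒ m r₁² ω₁ = m r₂² ω₂.
ω₂ = ω₁ (r₁/r₂)² = (15.1)(1.02/2.29)² = 2.996 rad/s.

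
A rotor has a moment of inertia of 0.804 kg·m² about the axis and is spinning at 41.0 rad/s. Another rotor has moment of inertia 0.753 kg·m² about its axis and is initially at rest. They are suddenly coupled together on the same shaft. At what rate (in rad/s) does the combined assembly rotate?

No external torque acts about the common axis, so total angular momentum is conserved.
Taking A's sense as positive: L = (0.8040)(41.0) = 32.96 kg·m²·rad/s.
Combined I = 0.8040 + 0.7530 = 1.557 kg·m².
ω_f = L / I = 32.96 / 1.557 = 21.17 rad/s.

|ω_f| ≈ 21.2 rad/s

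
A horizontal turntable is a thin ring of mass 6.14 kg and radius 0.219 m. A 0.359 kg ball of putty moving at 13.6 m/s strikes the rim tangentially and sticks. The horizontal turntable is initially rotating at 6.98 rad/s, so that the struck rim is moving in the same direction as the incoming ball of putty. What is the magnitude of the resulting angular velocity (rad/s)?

|ω_f| ≈ 10.0 rad/s

The axle reaction passes through the axle and exerts no torque about it; angular momentum about the axle is conserved through the impact.
I_p = (6.14)(0.219)² = 0.2945 kg·m². Taking the sense of the ball of putty's angular momentum as positive, L_{ball} = m v R = (0.359)(13.6)(0.219) = 1.069 kg·m²/s.
L_i = +I_p ω_p + m v R = +(0.2945)(6.98) + 1.069 = 3.125 kg·m²/s.
After sticking, I_f = I_p + m R² = 0.2945 + (0.359)(0.219)² = 0.3117 kg·m².
ω_f = L_i / I_f = 3.125 / 0.3117 = 10.02 rad/s.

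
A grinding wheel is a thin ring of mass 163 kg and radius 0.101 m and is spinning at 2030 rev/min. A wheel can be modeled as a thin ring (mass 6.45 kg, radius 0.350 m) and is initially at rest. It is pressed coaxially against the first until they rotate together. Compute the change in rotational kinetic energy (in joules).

No external torque acts about the common axis, so total angular momentum is conserved.
Moments of inertia: I_A = (163)(0.101)² = 1.663 kg·m²; I_B = (6.45)(0.350)² = 0.7901 kg·m².
Taking A's sense as positive: L = (1.663)(2030) = 3375 kg·m²·rpm.
Combined I = 1.663 + 0.7901 = 2.453 kg·m².
ω_f = L / I = 3375 / 2.453 = 1376 rpm.
KE_i = ½ΣIω² = 37570 J; KE_f = ½(2.453)(144.1)² = 25470 J.

ΔKE ≈ -12100 J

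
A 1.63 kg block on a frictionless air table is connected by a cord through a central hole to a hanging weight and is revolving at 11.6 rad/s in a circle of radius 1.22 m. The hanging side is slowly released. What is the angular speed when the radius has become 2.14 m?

The constraining force is radial, so m r² ω about the center is conserved.
ω₂ = ω₁ (r₁/r₂)² = (11.6)(1.22/2.14)² = 3.770 rad/s.

ω₂ ≈ 3.77 rad/s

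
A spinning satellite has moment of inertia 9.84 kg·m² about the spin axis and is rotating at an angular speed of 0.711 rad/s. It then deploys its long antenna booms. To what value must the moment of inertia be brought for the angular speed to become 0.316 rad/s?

No external torque acts about the spin axis, so angular momentum is conserved.
I₂ = I₁ω₁ / ω₂ = (9.84)(0.711) / (0.316) = 22.14 kg·m².

I₂ ≈ 22.1 kg·m²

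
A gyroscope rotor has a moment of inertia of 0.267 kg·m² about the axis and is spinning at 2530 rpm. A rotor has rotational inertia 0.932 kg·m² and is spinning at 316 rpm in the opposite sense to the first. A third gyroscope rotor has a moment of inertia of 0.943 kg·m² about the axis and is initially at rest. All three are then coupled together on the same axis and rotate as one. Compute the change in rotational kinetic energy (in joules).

ΔKE ≈ -9510 J

The coupling torques are internal; angular momentum about the shared axis is conserved.
Taking A's sense as positive: L = (0.2670)(2530) − (0.9320)(316) = 381.0 kg·m²·rpm.
Combined I = 0.2670 + 0.9320 + 0.9430 = 2.142 kg·m².
ω_f = L / I = 381.0 / 2.142 = 177.9 rpm.
KE_i = ½ΣIω² = 9881 J; KE_f = ½(2.142)(18.63)² = 371.6 J.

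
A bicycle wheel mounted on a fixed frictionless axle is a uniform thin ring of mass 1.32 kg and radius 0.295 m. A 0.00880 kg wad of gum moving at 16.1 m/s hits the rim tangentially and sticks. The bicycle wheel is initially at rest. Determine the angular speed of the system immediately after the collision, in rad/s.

About the axle the impulsive forces during the collision are internal, so angular momentum about that axis is conserved.
I_p = (1.32)(0.295)² = 0.1149 kg·m². Taking the sense of the wad of gum's angular momentum as positive, L_{wad} = m v R = (0.00880)(16.1)(0.295) = 0.04180 kg·m²/s.
L_i = 0 + 0.04180 = 0.04180 kg·m²/s.
After sticking, I_f = I_p + m R² = 0.1149 + (0.00880)(0.295)² = 0.1156 kg·m².
ω_f = L_i / I_f = 0.04180 / 0.1156 = 0.3614 rad/s.

|ω_f| ≈ 0.361 rad/s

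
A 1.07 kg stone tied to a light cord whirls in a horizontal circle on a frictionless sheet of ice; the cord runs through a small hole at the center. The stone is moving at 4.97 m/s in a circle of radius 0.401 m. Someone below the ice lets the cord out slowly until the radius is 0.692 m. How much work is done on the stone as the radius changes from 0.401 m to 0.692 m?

Central (radial) force ⇒ zero torque about the center ⇒ m v r is constant.
v₂ = v₁ r₁ / r₂ = (4.97)(0.401) / (0.692) = 2.880 m/s.
W = ΔKE = ½m(v₂² − v₁²) = -8.777 J.

W ≈ -8.78 J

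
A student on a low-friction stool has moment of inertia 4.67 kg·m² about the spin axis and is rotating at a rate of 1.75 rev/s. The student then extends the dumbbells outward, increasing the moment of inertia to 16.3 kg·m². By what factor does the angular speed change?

No external torque acts about the spin axis, so angular momentum is conserved.
ω₂/ω₁ = I₁/I₂ = 4.670 / 16.30 = 0.2865.

ω₂/ω₁ ≈ 0.287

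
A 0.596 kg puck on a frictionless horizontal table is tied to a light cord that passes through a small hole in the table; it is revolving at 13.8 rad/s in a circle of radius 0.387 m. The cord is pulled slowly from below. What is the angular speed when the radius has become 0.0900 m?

The constraining force is radial, so m r² ω about the center is conserved.
ω₂ = ω₁ (r₁/r₂)² = (13.8)(0.387/0.0900)² = 255.2 rad/s.

ω₂ ≈ 255 rad/s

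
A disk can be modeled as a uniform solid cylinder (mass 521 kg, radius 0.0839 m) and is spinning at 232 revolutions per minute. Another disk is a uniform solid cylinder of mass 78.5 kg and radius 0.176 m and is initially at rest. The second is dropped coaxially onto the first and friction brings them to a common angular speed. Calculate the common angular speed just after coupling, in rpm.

|ω_f| ≈ 140 rpm

No external torque acts about the common axis, so total angular momentum is conserved.
Moments of inertia: I_A = ½(521)(0.0839)² = 1.834 kg·m²; I_B = ½(78.5)(0.176)² = 1.216 kg·m².
Taking A's sense as positive: L = (1.834)(232) = 425.4 kg·m²·rpm.
Combined I = 1.834 + 1.216 = 3.050 kg·m².
ω_f = L / I = 425.4 / 3.050 = 139.5 rpm.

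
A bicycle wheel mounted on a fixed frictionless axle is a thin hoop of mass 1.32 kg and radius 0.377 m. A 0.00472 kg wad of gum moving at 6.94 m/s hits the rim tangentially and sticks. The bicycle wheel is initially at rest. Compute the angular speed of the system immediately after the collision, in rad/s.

|ω_f| ≈ 0.0656 rad/s

The axle reaction passes through the axle and exerts no torque about it; angular momentum about the axle is conserved through the impact.
I_p = (1.32)(0.377)² = 0.1876 kg·m². Taking the sense of the wad of gum's angular momentum as positive, L_{wad} = m v R = (0.00472)(6.94)(0.377) = 0.01235 kg·m²/s.
L_i = 0 + 0.01235 = 0.01235 kg·m²/s.
After sticking, I_f = I_p + m R² = 0.1876 + (0.00472)(0.377)² = 0.1883 kg·m².
ω_f = L_i / I_f = 0.01235 / 0.1883 = 0.06559 rad/s.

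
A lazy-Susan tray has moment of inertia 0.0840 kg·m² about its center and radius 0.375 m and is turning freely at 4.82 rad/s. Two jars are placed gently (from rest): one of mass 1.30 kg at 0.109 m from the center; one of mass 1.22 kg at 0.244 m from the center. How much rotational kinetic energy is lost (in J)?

energy lost ≈ 0.499 J

No external torque acts about the center; L_before = L_after.
Added inertia Σmr² = (1.30)(0.109)² + (1.22)(0.244)² = 0.08808 kg·m²; I_f = 0.08400 + 0.08808 = 0.1721 kg·m².
ω_f = I_p ω_i / I_f = (0.08400)(4.82) / 0.1721 = 2.353 rad/s.
KE_i = ½(0.08400)(4.820 rad/s)² = 0.9758 J; KE_f = ½(0.1721)(2.353)² = 0.4763 J.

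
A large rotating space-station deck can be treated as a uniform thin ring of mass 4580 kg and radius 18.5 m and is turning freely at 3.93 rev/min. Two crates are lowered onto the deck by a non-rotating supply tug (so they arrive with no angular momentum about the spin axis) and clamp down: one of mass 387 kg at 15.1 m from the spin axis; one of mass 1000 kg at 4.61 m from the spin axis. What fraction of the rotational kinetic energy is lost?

No external torque acts about the spin axis; L_before = L_after.
I_p = (4580)(18.5)² = 1.568e+06 kg·m².
Added inertia Σmr² = (387)(15.1)² + (1000)(4.61)² = 1.095e+05 kg·m²; I_f = 1.568e+06 + 1.095e+05 = 1.677e+06 kg·m².
ω_f = I_p ω_i / I_f = (1.568e+06)(3.93) / 1.677e+06 = 3.673 rpm.
KE_i = ½(1.568e+06)(0.4115 rad/s)² = 1.327e+05 J; KE_f = ½(1.677e+06)(0.3847)² = 1.241e+05 J.
Fraction lost = 0.06529.

fraction ≈ 0.0653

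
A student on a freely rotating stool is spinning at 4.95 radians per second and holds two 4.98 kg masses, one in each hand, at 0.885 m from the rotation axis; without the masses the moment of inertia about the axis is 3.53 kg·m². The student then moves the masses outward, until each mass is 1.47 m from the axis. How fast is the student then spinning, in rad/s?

ω₂ ≈ 2.24 rad/s

Angular momentum about the spin axis is conserved since the torque about it is zero.
I₁ = 3.53 + 2(4.98)(0.885)² = 11.33 kg·m²; I₂ = 3.53 + 2(4.98)(1.47)² = 25.05 kg·m².
ω₂ = I₁ω₁ / I₂ = (11.33)(4.95 rad/s) / (25.05) = 2.239 rad/s.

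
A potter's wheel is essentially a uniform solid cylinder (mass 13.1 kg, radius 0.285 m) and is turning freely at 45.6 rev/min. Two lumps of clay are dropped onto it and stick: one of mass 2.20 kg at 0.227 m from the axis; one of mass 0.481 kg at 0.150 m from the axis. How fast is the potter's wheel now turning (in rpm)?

The added mass arrives with no angular momentum about the axis, and any external torque about the axis is negligible, so the system's angular momentum is conserved.
I_p = ½(13.1)(0.285)² = 0.5320 kg·m².
Added inertia Σmr² = (2.20)(0.227)² + (0.481)(0.150)² = 0.1242 kg·m²; I_f = 0.5320 + 0.1242 = 0.6562 kg·m².
ω_f = I_p ω_i / I_f = (0.5320)(45.6) / 0.6562 = 36.97 rpm.

ω_f ≈ 37.0 rpm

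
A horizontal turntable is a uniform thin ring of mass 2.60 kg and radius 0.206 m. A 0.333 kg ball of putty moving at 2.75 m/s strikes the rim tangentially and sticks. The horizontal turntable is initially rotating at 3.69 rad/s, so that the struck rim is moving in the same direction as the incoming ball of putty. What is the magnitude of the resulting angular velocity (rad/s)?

|ω_f| ≈ 4.79 rad/s

About the axle the impulsive forces during the collision are internal, so angular momentum about that axis is conserved.
I_p = (2.60)(0.206)² = 0.1103 kg·m². Taking the sense of the ball of putty's angular momentum as positive, L_{ball} = m v R = (0.333)(2.75)(0.206) = 0.1886 kg·m²/s.
L_i = +I_p ω_p + m v R = +(0.1103)(3.69) + 0.1886 = 0.5958 kg·m²/s.
After sticking, I_f = I_p + m R² = 0.1103 + (0.333)(0.206)² = 0.1245 kg·m².
ω_f = L_i / I_f = 0.5958 / 0.1245 = 4.787 rad/s.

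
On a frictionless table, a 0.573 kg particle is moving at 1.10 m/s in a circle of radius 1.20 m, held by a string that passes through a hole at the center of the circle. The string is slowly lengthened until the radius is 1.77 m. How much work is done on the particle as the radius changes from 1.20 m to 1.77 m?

Central (radial) force ⇒ zero torque about the center ⇒ m v r is constant.
v₂ = v₁ r₁ / r₂ = (1.10)(1.20) / (1.77) = 0.7458 m/s.
W = ΔKE = ½m(v₂² − v₁²) = -0.1873 J.

W ≈ -0.187 J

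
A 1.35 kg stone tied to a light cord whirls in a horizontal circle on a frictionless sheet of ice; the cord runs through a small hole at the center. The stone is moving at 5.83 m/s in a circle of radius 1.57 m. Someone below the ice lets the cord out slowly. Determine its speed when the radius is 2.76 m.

v₂ ≈ 3.32 m/s

The only horizontal force on the mass is along the cord (radial), so it exerts no torque about the hole and angular momentum m v r is conserved.
v₂ = v₁ r₁ / r₂ = (5.83)(1.57) / (2.76) = 3.316 m/s.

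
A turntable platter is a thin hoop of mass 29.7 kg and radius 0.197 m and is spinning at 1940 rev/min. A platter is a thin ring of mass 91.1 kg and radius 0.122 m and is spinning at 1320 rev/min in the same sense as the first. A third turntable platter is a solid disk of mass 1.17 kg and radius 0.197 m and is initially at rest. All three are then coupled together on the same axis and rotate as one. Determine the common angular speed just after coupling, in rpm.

The coupling torques are internal; angular momentum about the shared axis is conserved.
Moments of inertia: I_A = (29.7)(0.197)² = 1.153 kg·m²; I_B = (91.1)(0.122)² = 1.356 kg·m²; I_C = ½(1.17)(0.197)² = 0.02270 kg·m².
Taking A's sense as positive: L = (1.153)(1940) + (1.356)(1320) = 4026 kg·m²·rpm.
Combined I = 1.153 + 1.356 + 0.02270 = 2.531 kg·m².
ω_f = L / I = 4026 / 2.531 = 1590 rpm.

|ω_f| ≈ 1590 rpm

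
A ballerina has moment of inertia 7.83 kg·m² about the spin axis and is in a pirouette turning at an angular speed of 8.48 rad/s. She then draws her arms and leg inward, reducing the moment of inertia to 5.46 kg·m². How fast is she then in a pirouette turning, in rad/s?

ω₂ ≈ 12.2 rad/s

With no external torque about the axis, L is conserved: I₁ω₁ = I₂ω₂.
ω₂ = I₁ω₁ / I₂ = (7.830)(8.48 rad/s) / (5.460) = 12.16 rad/s.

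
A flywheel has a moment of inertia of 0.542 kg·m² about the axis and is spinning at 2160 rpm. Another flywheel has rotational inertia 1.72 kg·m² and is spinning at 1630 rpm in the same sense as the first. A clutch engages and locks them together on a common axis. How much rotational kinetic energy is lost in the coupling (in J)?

ΔKE lost ≈ 635 J

No external torque acts about the common axis, so total angular momentum is conserved.
Taking A's sense as positive: L = (0.5420)(2160) + (1.720)(1630) = 3974 kg·m²·rpm.
Combined I = 0.5420 + 1.720 = 2.262 kg·m².
ω_f = L / I = 3974 / 2.262 = 1757 rpm.
KE_i = ½ΣIω² = 38920 J; KE_f = ½(2.262)(184.0)² = 38290 J.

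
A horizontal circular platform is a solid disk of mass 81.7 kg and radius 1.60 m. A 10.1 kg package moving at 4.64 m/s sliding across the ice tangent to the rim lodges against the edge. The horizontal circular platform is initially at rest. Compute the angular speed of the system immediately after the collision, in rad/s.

The axle reaction passes through the central axle and exerts no torque about it; angular momentum about the central axle is conserved through the impact.
I_p = ½(81.7)(1.60)² = 104.6 kg·m². Taking the sense of the package's angular momentum as positive, L_{package} = m v R = (10.1)(4.64)(1.60) = 74.98 kg·m²/s.
L_i = 0 + 74.98 = 74.98 kg·m²/s.
After sticking, I_f = I_p + m R² = 104.6 + (10.1)(1.60)² = 130.4 kg·m².
ω_f = L_i / I_f = 74.98 / 130.4 = 0.5749 rad/s.

|ω_f| ≈ 0.575 rad/s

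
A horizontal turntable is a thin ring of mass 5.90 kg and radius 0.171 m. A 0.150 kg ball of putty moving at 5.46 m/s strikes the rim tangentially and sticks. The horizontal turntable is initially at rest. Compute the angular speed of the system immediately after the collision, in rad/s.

|ω_f| ≈ 0.792 rad/s

The axle reaction passes through the axle and exerts no torque about it; angular momentum about the axle is conserved through the impact.
I_p = (5.90)(0.171)² = 0.1725 kg·m². Taking the sense of the ball of putty's angular momentum as positive, L_{ball} = m v R = (0.150)(5.46)(0.171) = 0.1400 kg·m²/s.
L_i = 0 + 0.1400 = 0.1400 kg·m²/s.
After sticking, I_f = I_p + m R² = 0.1725 + (0.150)(0.171)² = 0.1769 kg·m².
ω_f = L_i / I_f = 0.1400 / 0.1769 = 0.7916 rad/s.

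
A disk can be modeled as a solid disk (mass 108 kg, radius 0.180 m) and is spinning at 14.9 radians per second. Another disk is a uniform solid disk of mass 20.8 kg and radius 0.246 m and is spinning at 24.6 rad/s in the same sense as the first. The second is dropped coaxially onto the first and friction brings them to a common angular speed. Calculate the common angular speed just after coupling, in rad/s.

|ω_f| ≈ 17.5 rad/s

The coupling torques are internal; angular momentum about the shared axis is conserved.
Moments of inertia: I_A = ½(108)(0.180)² = 1.750 kg·m²; I_B = ½(20.8)(0.246)² = 0.6294 kg·m².
Taking A's sense as positive: L = (1.750)(14.9) + (0.6294)(24.6) = 41.55 kg·m²·rad/s.
Combined I = 1.750 + 0.6294 = 2.379 kg·m².
ω_f = L / I = 41.55 / 2.379 = 17.47 rad/s.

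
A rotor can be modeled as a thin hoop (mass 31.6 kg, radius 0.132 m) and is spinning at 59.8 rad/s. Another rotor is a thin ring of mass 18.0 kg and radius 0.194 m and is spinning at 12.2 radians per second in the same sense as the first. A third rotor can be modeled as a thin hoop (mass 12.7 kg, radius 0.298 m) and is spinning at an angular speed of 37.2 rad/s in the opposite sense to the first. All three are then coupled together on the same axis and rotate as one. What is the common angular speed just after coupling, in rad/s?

|ω_f| ≈ 0.324 rad/s

No external torque acts about the common axis, so total angular momentum is conserved.
Moments of inertia: I_A = (31.6)(0.132)² = 0.5506 kg·m²; I_B = (18.0)(0.194)² = 0.6774 kg·m²; I_C = (12.7)(0.298)² = 1.128 kg·m².
Taking A's sense as positive: L = (0.5506)(59.8) + (0.6774)(12.2) − (1.128)(37.2) = -0.7639 kg·m²·rad/s.
Combined I = 0.5506 + 0.6774 + 1.128 = 2.356 kg·m².
ω_f = L / I = -0.7639 / 2.356 = -0.3243 rad/s.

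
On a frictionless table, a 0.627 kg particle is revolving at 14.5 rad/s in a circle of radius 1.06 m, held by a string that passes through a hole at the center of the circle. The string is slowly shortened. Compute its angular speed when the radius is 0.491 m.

ω₂ ≈ 67.6 rad/s

No torque about the axis ⇒ m r₁² ω₁ = m r₂² ω₂.
ω₂ = ω₁ (r₁/r₂)² = (14.5)(1.06/0.491)² = 67.58 rad/s.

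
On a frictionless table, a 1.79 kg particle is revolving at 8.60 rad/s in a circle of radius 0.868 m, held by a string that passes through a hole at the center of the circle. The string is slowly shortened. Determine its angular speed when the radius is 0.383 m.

The constraining force is radial, so m r² ω about the center is conserved.
ω₂ = ω₁ (r₁/r₂)² = (8.60)(0.868/0.383)² = 44.17 rad/s.

ω₂ ≈ 44.2 rad/s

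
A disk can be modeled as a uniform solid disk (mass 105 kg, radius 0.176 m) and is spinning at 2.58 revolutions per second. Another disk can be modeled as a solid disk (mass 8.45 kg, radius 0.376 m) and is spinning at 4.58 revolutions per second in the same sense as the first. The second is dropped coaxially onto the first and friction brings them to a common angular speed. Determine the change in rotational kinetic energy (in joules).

ΔKE ≈ -34.5 J

No external torque acts about the common axis, so total angular momentum is conserved.
Moments of inertia: I_A = ½(105)(0.176)² = 1.626 kg·m²; I_B = ½(8.45)(0.376)² = 0.5973 kg·m².
Taking A's sense as positive: L = (1.626)(2.58) + (0.5973)(4.58) = 6.931 kg·m²·rev/s.
Combined I = 1.626 + 0.5973 = 2.224 kg·m².
ω_f = L / I = 6.931 / 2.224 = 3.117 rev/s.
KE_i = ½ΣIω² = 461.0 J; KE_f = ½(2.224)(19.59)² = 426.5 J.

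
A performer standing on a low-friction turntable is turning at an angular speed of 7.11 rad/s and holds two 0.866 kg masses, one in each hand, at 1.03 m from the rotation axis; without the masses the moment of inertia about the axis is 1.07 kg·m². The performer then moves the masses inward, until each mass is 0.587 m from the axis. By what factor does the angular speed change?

ω₂/ω₁ ≈ 1.74

Angular momentum about the spin axis is conserved since the torque about it is zero.
I₁ = 1.07 + 2(0.866)(1.03)² = 2.907 kg·m²; I₂ = 1.07 + 2(0.866)(0.587)² = 1.667 kg·m².
ω₂/ω₁ = I₁/I₂ = 2.907 / 1.667 = 1.744.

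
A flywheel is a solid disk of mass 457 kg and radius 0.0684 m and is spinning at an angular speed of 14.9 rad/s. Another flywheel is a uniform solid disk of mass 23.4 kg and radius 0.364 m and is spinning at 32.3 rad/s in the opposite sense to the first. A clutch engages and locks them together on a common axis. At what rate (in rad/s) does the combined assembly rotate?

|ω_f| ≈ 13.0 rad/s

No external torque acts about the common axis, so total angular momentum is conserved.
Moments of inertia: I_A = ½(457)(0.0684)² = 1.069 kg·m²; I_B = ½(23.4)(0.364)² = 1.550 kg·m².
Taking A's sense as positive: L = (1.069)(14.9) − (1.550)(32.3) = -34.14 kg·m²·rad/s.
Combined I = 1.069 + 1.550 = 2.619 kg·m².
ω_f = L / I = -34.14 / 2.619 = -13.04 rad/s.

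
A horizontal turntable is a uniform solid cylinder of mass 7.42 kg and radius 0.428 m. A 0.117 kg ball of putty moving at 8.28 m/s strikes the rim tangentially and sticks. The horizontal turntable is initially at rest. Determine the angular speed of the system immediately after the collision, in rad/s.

About the axle the impulsive forces during the collision are internal, so angular momentum about that axis is conserved.
I_p = ½(7.42)(0.428)² = 0.6796 kg·m². Taking the sense of the ball of putty's angular momentum as positive, L_{ball} = m v R = (0.117)(8.28)(0.428) = 0.4146 kg·m²/s.
L_i = 0 + 0.4146 = 0.4146 kg·m²/s.
After sticking, I_f = I_p + m R² = 0.6796 + (0.117)(0.428)² = 0.7010 kg·m².
ω_f = L_i / I_f = 0.4146 / 0.7010 = 0.5914 rad/s.

|ω_f| ≈ 0.591 rad/s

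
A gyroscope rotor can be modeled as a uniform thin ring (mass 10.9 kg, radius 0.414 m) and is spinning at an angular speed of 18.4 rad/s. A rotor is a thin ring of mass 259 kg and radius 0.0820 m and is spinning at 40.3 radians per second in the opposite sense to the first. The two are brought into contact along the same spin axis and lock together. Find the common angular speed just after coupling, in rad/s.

The coupling torques are internal; angular momentum about the shared axis is conserved.
Moments of inertia: I_A = (10.9)(0.414)² = 1.868 kg·m²; I_B = (259)(0.0820)² = 1.742 kg·m².
Taking A's sense as positive: L = (1.868)(18.4) − (1.742)(40.3) = -35.81 kg·m²·rad/s.
Combined I = 1.868 + 1.742 = 3.610 kg·m².
ω_f = L / I = -35.81 / 3.610 = -9.920 rad/s.

|ω_f| ≈ 9.92 rad/s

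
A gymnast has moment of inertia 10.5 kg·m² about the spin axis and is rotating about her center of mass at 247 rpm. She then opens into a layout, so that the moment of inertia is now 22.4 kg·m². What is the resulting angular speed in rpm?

Angular momentum about the spin axis is conserved since the torque about it is zero.
ω₂ = I₁ω₁ / I₂ = (10.50)(247 rpm) / (22.40) = 115.8 rpm.

ω₂ ≈ 116 rpm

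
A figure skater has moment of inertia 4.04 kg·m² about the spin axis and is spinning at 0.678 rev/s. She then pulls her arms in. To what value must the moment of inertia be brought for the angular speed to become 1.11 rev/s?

I₂ ≈ 2.47 kg·m²

With no external torque about the axis, L is conserved: I₁ω₁ = I₂ω₂.
I₂ = I₁ω₁ / ω₂ = (4.04)(0.678) / (1.11) = 2.468 kg·m².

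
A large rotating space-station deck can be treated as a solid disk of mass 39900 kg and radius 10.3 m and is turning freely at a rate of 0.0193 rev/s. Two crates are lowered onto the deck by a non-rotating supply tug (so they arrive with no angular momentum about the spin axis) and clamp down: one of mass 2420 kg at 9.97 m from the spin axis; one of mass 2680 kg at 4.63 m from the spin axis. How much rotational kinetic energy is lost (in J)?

energy lost ≈ 1920 J

No external torque acts about the spin axis; L_before = L_after.
I_p = ½(39900)(10.3)² = 2.116e+06 kg·m².
Added inertia Σmr² = (2420)(9.97)² + (2680)(4.63)² = 2.980e+05 kg·m²; I_f = 2.116e+06 + 2.980e+05 = 2.414e+06 kg·m².
ω_f = I_p ω_i / I_f = (2.116e+06)(0.0193) / 2.414e+06 = 0.01692 rev/s.
KE_i = ½(2.116e+06)(0.1213 rad/s)² = 15560 J; KE_f = ½(2.414e+06)(0.1063)² = 13640 J.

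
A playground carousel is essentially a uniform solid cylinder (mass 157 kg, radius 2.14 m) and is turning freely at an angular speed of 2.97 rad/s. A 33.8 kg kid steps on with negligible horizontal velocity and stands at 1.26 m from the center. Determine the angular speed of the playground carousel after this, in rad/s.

No external torque acts about the center; L_before = L_after.
I_p = ½(157)(2.14)² = 359.5 kg·m².
Added inertia Σmr² = (33.8)(1.26)² = 53.66 kg·m²; I_f = 359.5 + 53.66 = 413.2 kg·m².
ω_f = I_p ω_i / I_f = (359.5)(2.97) / 413.2 = 2.584 rad/s.

ω_f ≈ 2.58 rad/s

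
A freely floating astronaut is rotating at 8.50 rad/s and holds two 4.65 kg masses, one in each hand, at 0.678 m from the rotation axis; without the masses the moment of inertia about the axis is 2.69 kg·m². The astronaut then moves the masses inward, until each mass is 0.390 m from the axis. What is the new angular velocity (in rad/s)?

ω₂ ≈ 14.4 rad/s

With no external torque about the axis, L is conserved: I₁ω₁ = I₂ω₂.
I₁ = 2.69 + 2(4.65)(0.678)² = 6.965 kg·m²; I₂ = 2.69 + 2(4.65)(0.390)² = 4.105 kg·m².
ω₂ = I₁ω₁ / I₂ = (6.965)(8.50 rad/s) / (4.105) = 14.42 rad/s.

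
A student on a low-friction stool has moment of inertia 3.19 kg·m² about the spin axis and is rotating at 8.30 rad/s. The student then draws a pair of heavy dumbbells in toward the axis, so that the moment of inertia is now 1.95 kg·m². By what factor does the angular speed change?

ω₂/ω₁ ≈ 1.64

No external torque acts about the spin axis, so angular momentum is conserved.
ω₂/ω₁ = I₁/I₂ = 3.190 / 1.950 = 1.636.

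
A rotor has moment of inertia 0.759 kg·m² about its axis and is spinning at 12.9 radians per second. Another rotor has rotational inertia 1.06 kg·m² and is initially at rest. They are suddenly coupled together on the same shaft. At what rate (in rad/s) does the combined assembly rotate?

No external torque acts about the common axis, so total angular momentum is conserved.
Taking A's sense as positive: L = (0.7590)(12.9) = 9.791 kg·m²·rad/s.
Combined I = 0.7590 + 1.060 = 1.819 kg·m².
ω_f = L / I = 9.791 / 1.819 = 5.383 rad/s.

|ω_f| ≈ 5.38 rad/s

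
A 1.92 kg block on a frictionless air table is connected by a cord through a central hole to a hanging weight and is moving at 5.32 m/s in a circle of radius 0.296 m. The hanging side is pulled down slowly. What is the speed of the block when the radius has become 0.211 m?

Central (radial) force ⇒ zero torque about the center ⇒ m v r is constant.
v₂ = v₁ r₁ / r₂ = (5.32)(0.296) / (0.211) = 7.463 m/s.

v₂ ≈ 7.46 m/s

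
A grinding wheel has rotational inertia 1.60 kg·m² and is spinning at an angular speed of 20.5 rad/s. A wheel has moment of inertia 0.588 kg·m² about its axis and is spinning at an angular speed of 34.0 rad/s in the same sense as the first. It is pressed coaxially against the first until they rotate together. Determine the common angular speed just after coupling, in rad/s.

|ω_f| ≈ 24.1 rad/s

The coupling torques are internal; angular momentum about the shared axis is conserved.
Taking A's sense as positive: L = (1.600)(20.5) + (0.5880)(34.0) = 52.79 kg·m²·rad/s.
Combined I = 1.600 + 0.5880 = 2.188 kg·m².
ω_f = L / I = 52.79 / 2.188 = 24.13 rad/s.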